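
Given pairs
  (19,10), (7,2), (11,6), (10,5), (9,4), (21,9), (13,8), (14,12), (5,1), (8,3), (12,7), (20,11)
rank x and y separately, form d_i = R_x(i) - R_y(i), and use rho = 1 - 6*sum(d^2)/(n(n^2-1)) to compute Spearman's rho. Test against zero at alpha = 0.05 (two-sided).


Step 1: Rank x and y separately (midranks; no ties here).
rank(x): 19->10, 7->2, 11->6, 10->5, 9->4, 21->12, 13->8, 14->9, 5->1, 8->3, 12->7, 20->11
rank(y): 10->10, 2->2, 6->6, 5->5, 4->4, 9->9, 8->8, 12->12, 1->1, 3->3, 7->7, 11->11
Step 2: d_i = R_x(i) - R_y(i); compute d_i^2.
  (10-10)^2=0, (2-2)^2=0, (6-6)^2=0, (5-5)^2=0, (4-4)^2=0, (12-9)^2=9, (8-8)^2=0, (9-12)^2=9, (1-1)^2=0, (3-3)^2=0, (7-7)^2=0, (11-11)^2=0
sum(d^2) = 18.
Step 3: rho = 1 - 6*18 / (12*(12^2 - 1)) = 1 - 108/1716 = 0.937063.
Step 4: Under H0, t = rho * sqrt((n-2)/(1-rho^2)) = 8.4868 ~ t(10).
Step 5: Two-sided p-value from the t-distribution with 10 df = 0.000007.
Step 6: alpha = 0.05. reject H0.

rho = 0.9371, p = 0.000007, reject H0 at alpha = 0.05.


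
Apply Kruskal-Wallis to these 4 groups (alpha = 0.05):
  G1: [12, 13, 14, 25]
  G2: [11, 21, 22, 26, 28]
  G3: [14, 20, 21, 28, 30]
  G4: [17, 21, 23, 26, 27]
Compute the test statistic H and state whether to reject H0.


Step 1: Combine all N = 19 observations and assign midranks.
sorted (value, group, rank): (11,G2,1), (12,G1,2), (13,G1,3), (14,G1,4.5), (14,G3,4.5), (17,G4,6), (20,G3,7), (21,G2,9), (21,G3,9), (21,G4,9), (22,G2,11), (23,G4,12), (25,G1,13), (26,G2,14.5), (26,G4,14.5), (27,G4,16), (28,G2,17.5), (28,G3,17.5), (30,G3,19)
Step 2: Sum ranks within each group.
R_1 = 22.5 (n_1 = 4)
R_2 = 53 (n_2 = 5)
R_3 = 57 (n_3 = 5)
R_4 = 57.5 (n_4 = 5)
Step 3: H = 12/(N(N+1)) * sum(R_i^2/n_i) - 3(N+1)
     = 12/(19*20) * (22.5^2/4 + 53^2/5 + 57^2/5 + 57.5^2/5) - 3*20
     = 0.031579 * 1999.41 - 60
     = 3.139342.
Step 4: Ties present; correction factor C = 1 - 42/(19^3 - 19) = 0.993860. Corrected H = 3.139342 / 0.993860 = 3.158738.
Step 5: Under H0, H ~ chi^2(3); p-value = 0.367792.
Step 6: alpha = 0.05. fail to reject H0.

H = 3.1587, df = 3, p = 0.367792, fail to reject H0.


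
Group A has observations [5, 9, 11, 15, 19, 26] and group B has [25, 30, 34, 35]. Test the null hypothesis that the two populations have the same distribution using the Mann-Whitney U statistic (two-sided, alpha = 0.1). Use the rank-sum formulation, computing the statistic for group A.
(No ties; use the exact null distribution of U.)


Step 1: Combine and sort all 10 observations; assign midranks.
sorted (value, group): (5,X), (9,X), (11,X), (15,X), (19,X), (25,Y), (26,X), (30,Y), (34,Y), (35,Y)
ranks: 5->1, 9->2, 11->3, 15->4, 19->5, 25->6, 26->7, 30->8, 34->9, 35->10
Step 2: Rank sum for X: R1 = 1 + 2 + 3 + 4 + 5 + 7 = 22.
Step 3: U_X = R1 - n1(n1+1)/2 = 22 - 6*7/2 = 22 - 21 = 1.
       U_Y = n1*n2 - U_X = 24 - 1 = 23.
Step 4: No ties, so the exact null distribution of U (based on enumerating the C(10,6) = 210 equally likely rank assignments) gives the two-sided p-value.
Step 5: p-value = 0.019048; compare to alpha = 0.1. reject H0.

U_X = 1, p = 0.019048, reject H0 at alpha = 0.1.


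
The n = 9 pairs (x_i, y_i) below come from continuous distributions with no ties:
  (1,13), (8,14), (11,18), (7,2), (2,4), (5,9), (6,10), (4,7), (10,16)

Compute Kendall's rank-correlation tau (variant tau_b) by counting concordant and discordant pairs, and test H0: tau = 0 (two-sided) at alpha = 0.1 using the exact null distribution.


Step 1: Enumerate the 36 unordered pairs (i,j) with i<j and classify each by sign(x_j-x_i) * sign(y_j-y_i).
  (1,2):dx=+7,dy=+1->C; (1,3):dx=+10,dy=+5->C; (1,4):dx=+6,dy=-11->D; (1,5):dx=+1,dy=-9->D
  (1,6):dx=+4,dy=-4->D; (1,7):dx=+5,dy=-3->D; (1,8):dx=+3,dy=-6->D; (1,9):dx=+9,dy=+3->C
  (2,3):dx=+3,dy=+4->C; (2,4):dx=-1,dy=-12->C; (2,5):dx=-6,dy=-10->C; (2,6):dx=-3,dy=-5->C
  (2,7):dx=-2,dy=-4->C; (2,8):dx=-4,dy=-7->C; (2,9):dx=+2,dy=+2->C; (3,4):dx=-4,dy=-16->C
  (3,5):dx=-9,dy=-14->C; (3,6):dx=-6,dy=-9->C; (3,7):dx=-5,dy=-8->C; (3,8):dx=-7,dy=-11->C
  (3,9):dx=-1,dy=-2->C; (4,5):dx=-5,dy=+2->D; (4,6):dx=-2,dy=+7->D; (4,7):dx=-1,dy=+8->D
  (4,8):dx=-3,dy=+5->D; (4,9):dx=+3,dy=+14->C; (5,6):dx=+3,dy=+5->C; (5,7):dx=+4,dy=+6->C
  (5,8):dx=+2,dy=+3->C; (5,9):dx=+8,dy=+12->C; (6,7):dx=+1,dy=+1->C; (6,8):dx=-1,dy=-2->C
  (6,9):dx=+5,dy=+7->C; (7,8):dx=-2,dy=-3->C; (7,9):dx=+4,dy=+6->C; (8,9):dx=+6,dy=+9->C
Step 2: C = 27, D = 9, total pairs = 36.
Step 3: tau = (C - D)/(n(n-1)/2) = (27 - 9)/36 = 0.500000.
Step 4: Exact two-sided p-value (enumerate n! = 362880 permutations of y under H0): p = 0.075176.
Step 5: alpha = 0.1. reject H0.

tau_b = 0.5000 (C=27, D=9), p = 0.075176, reject H0.


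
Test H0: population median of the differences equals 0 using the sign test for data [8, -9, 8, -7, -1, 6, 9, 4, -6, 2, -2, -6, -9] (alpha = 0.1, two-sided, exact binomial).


Step 1: Discard zero differences. Original n = 13; n_eff = number of nonzero differences = 13.
Nonzero differences (with sign): +8, -9, +8, -7, -1, +6, +9, +4, -6, +2, -2, -6, -9
Step 2: Count signs: positive = 6, negative = 7.
Step 3: Under H0: P(positive) = 0.5, so the number of positives S ~ Bin(13, 0.5).
Step 4: Two-sided exact p-value = sum of Bin(13,0.5) probabilities at or below the observed probability = 1.000000.
Step 5: alpha = 0.1. fail to reject H0.

n_eff = 13, pos = 6, neg = 7, p = 1.000000, fail to reject H0.


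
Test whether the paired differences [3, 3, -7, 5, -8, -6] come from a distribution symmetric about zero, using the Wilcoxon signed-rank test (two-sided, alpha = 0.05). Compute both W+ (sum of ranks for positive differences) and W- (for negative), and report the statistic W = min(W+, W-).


Step 1: Drop any zero differences (none here) and take |d_i|.
|d| = [3, 3, 7, 5, 8, 6]
Step 2: Midrank |d_i| (ties get averaged ranks).
ranks: |3|->1.5, |3|->1.5, |7|->5, |5|->3, |8|->6, |6|->4
Step 3: Attach original signs; sum ranks with positive sign and with negative sign.
W+ = 1.5 + 1.5 + 3 = 6
W- = 5 + 6 + 4 = 15
(Check: W+ + W- = 21 should equal n(n+1)/2 = 21.)
Step 4: Test statistic W = min(W+, W-) = 6.
Step 5: Ties in |d|, so use the tie-corrected normal approximation.
        E[W] = n(n+1)/4 = 6*7/4 = 10.5.
        Tie groups: |d|=3 (t=2); sum(t^3 - t) = 6.
        Var[W] = n(n+1)(2n+1)/24 - sum(t^3-t)/48 = 546/24 - 6/48 = 22.625.
        z = (W - E[W]) / sqrt(Var[W]) = (6 - 10.5) / 4.7566 = -0.9461.
        Two-sided p = 2*Phi(z) = 0.344118.
Step 6: alpha = 0.05. fail to reject H0.

W+ = 6, W- = 15, W = min = 6, p = 0.344118, fail to reject H0.


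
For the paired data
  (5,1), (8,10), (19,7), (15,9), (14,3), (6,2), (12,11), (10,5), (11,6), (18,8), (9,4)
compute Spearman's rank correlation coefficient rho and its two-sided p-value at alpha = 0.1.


Step 1: Rank x and y separately (midranks; no ties here).
rank(x): 5->1, 8->3, 19->11, 15->9, 14->8, 6->2, 12->7, 10->5, 11->6, 18->10, 9->4
rank(y): 1->1, 10->10, 7->7, 9->9, 3->3, 2->2, 11->11, 5->5, 6->6, 8->8, 4->4
Step 2: d_i = R_x(i) - R_y(i); compute d_i^2.
  (1-1)^2=0, (3-10)^2=49, (11-7)^2=16, (9-9)^2=0, (8-3)^2=25, (2-2)^2=0, (7-11)^2=16, (5-5)^2=0, (6-6)^2=0, (10-8)^2=4, (4-4)^2=0
sum(d^2) = 110.
Step 3: rho = 1 - 6*110 / (11*(11^2 - 1)) = 1 - 660/1320 = 0.500000.
Step 4: Under H0, t = rho * sqrt((n-2)/(1-rho^2)) = 1.7321 ~ t(9).
Step 5: Two-sided p-value from the t-distribution with 9 df = 0.117307.
Step 6: alpha = 0.1. fail to reject H0.

rho = 0.5000, p = 0.117307, fail to reject H0 at alpha = 0.1.


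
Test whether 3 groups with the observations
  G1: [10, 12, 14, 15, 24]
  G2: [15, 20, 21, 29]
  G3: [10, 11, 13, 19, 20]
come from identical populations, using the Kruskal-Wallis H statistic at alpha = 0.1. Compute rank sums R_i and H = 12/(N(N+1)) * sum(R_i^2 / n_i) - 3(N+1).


Step 1: Combine all N = 14 observations and assign midranks.
sorted (value, group, rank): (10,G1,1.5), (10,G3,1.5), (11,G3,3), (12,G1,4), (13,G3,5), (14,G1,6), (15,G1,7.5), (15,G2,7.5), (19,G3,9), (20,G2,10.5), (20,G3,10.5), (21,G2,12), (24,G1,13), (29,G2,14)
Step 2: Sum ranks within each group.
R_1 = 32 (n_1 = 5)
R_2 = 44 (n_2 = 4)
R_3 = 29 (n_3 = 5)
Step 3: H = 12/(N(N+1)) * sum(R_i^2/n_i) - 3(N+1)
     = 12/(14*15) * (32^2/5 + 44^2/4 + 29^2/5) - 3*15
     = 0.057143 * 857 - 45
     = 3.971429.
Step 4: Ties present; correction factor C = 1 - 18/(14^3 - 14) = 0.993407. Corrected H = 3.971429 / 0.993407 = 3.997788.
Step 5: Under H0, H ~ chi^2(2); p-value = 0.135485.
Step 6: alpha = 0.1. fail to reject H0.

H = 3.9978, df = 2, p = 0.135485, fail to reject H0.


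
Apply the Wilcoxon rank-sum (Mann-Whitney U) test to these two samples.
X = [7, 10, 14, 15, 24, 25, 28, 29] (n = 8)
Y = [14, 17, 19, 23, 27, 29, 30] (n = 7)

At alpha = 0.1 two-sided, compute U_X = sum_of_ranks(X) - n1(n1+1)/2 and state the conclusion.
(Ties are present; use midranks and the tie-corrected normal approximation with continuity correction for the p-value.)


Step 1: Combine and sort all 15 observations; assign midranks.
sorted (value, group): (7,X), (10,X), (14,X), (14,Y), (15,X), (17,Y), (19,Y), (23,Y), (24,X), (25,X), (27,Y), (28,X), (29,X), (29,Y), (30,Y)
ranks: 7->1, 10->2, 14->3.5, 14->3.5, 15->5, 17->6, 19->7, 23->8, 24->9, 25->10, 27->11, 28->12, 29->13.5, 29->13.5, 30->15
Step 2: Rank sum for X: R1 = 1 + 2 + 3.5 + 5 + 9 + 10 + 12 + 13.5 = 56.
Step 3: U_X = R1 - n1(n1+1)/2 = 56 - 8*9/2 = 56 - 36 = 20.
       U_Y = n1*n2 - U_X = 56 - 20 = 36.
Step 4: Ties are present, so use the tie-corrected normal approximation (with continuity correction) for the p-value.
Step 5: p-value = 0.384568; compare to alpha = 0.1. fail to reject H0.

U_X = 20, p = 0.384568, fail to reject H0 at alpha = 0.1.


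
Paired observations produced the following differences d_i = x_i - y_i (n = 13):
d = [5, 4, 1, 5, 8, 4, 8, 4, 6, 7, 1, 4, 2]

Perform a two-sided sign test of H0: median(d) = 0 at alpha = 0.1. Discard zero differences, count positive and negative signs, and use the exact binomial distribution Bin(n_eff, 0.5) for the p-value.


Step 1: Discard zero differences. Original n = 13; n_eff = number of nonzero differences = 13.
Nonzero differences (with sign): +5, +4, +1, +5, +8, +4, +8, +4, +6, +7, +1, +4, +2
Step 2: Count signs: positive = 13, negative = 0.
Step 3: Under H0: P(positive) = 0.5, so the number of positives S ~ Bin(13, 0.5).
Step 4: Two-sided exact p-value = sum of Bin(13,0.5) probabilities at or below the observed probability = 0.000244.
Step 5: alpha = 0.1. reject H0.

n_eff = 13, pos = 13, neg = 0, p = 0.000244, reject H0.


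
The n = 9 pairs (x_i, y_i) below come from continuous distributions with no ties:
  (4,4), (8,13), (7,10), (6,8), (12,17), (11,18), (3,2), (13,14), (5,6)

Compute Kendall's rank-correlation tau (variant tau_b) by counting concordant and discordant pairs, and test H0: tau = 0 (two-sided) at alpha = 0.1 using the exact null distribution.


Step 1: Enumerate the 36 unordered pairs (i,j) with i<j and classify each by sign(x_j-x_i) * sign(y_j-y_i).
  (1,2):dx=+4,dy=+9->C; (1,3):dx=+3,dy=+6->C; (1,4):dx=+2,dy=+4->C; (1,5):dx=+8,dy=+13->C
  (1,6):dx=+7,dy=+14->C; (1,7):dx=-1,dy=-2->C; (1,8):dx=+9,dy=+10->C; (1,9):dx=+1,dy=+2->C
  (2,3):dx=-1,dy=-3->C; (2,4):dx=-2,dy=-5->C; (2,5):dx=+4,dy=+4->C; (2,6):dx=+3,dy=+5->C
  (2,7):dx=-5,dy=-11->C; (2,8):dx=+5,dy=+1->C; (2,9):dx=-3,dy=-7->C; (3,4):dx=-1,dy=-2->C
  (3,5):dx=+5,dy=+7->C; (3,6):dx=+4,dy=+8->C; (3,7):dx=-4,dy=-8->C; (3,8):dx=+6,dy=+4->C
  (3,9):dx=-2,dy=-4->C; (4,5):dx=+6,dy=+9->C; (4,6):dx=+5,dy=+10->C; (4,7):dx=-3,dy=-6->C
  (4,8):dx=+7,dy=+6->C; (4,9):dx=-1,dy=-2->C; (5,6):dx=-1,dy=+1->D; (5,7):dx=-9,dy=-15->C
  (5,8):dx=+1,dy=-3->D; (5,9):dx=-7,dy=-11->C; (6,7):dx=-8,dy=-16->C; (6,8):dx=+2,dy=-4->D
  (6,9):dx=-6,dy=-12->C; (7,8):dx=+10,dy=+12->C; (7,9):dx=+2,dy=+4->C; (8,9):dx=-8,dy=-8->C
Step 2: C = 33, D = 3, total pairs = 36.
Step 3: tau = (C - D)/(n(n-1)/2) = (33 - 3)/36 = 0.833333.
Step 4: Exact two-sided p-value (enumerate n! = 362880 permutations of y under H0): p = 0.000854.
Step 5: alpha = 0.1. reject H0.

tau_b = 0.8333 (C=33, D=3), p = 0.000854, reject H0.


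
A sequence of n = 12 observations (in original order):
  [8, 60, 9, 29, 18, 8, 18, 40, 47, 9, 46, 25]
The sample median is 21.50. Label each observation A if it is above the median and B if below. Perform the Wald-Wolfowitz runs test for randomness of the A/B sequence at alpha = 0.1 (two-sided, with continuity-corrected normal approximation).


Step 1: Compute median = 21.50; label A = above, B = below.
Labels in order: BABABBBAABAA  (n_A = 6, n_B = 6)
Step 2: Count runs R = 8.
Step 3: Under H0 (random ordering), E[R] = 2*n_A*n_B/(n_A+n_B) + 1 = 2*6*6/12 + 1 = 7.0000.
        Var[R] = 2*n_A*n_B*(2*n_A*n_B - n_A - n_B) / ((n_A+n_B)^2 * (n_A+n_B-1)) = 4320/1584 = 2.7273.
        SD[R] = 1.6514.
Step 4: Continuity-corrected z = (R - 0.5 - E[R]) / SD[R] = (8 - 0.5 - 7.0000) / 1.6514 = 0.3028.
Step 5: Two-sided p-value via normal approximation = 2*(1 - Phi(|z|)) = 0.762069.
Step 6: alpha = 0.1. fail to reject H0.

R = 8, z = 0.3028, p = 0.762069, fail to reject H0.


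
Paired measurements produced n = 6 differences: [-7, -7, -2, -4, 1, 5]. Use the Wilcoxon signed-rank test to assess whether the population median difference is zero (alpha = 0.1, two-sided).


Step 1: Drop any zero differences (none here) and take |d_i|.
|d| = [7, 7, 2, 4, 1, 5]
Step 2: Midrank |d_i| (ties get averaged ranks).
ranks: |7|->5.5, |7|->5.5, |2|->2, |4|->3, |1|->1, |5|->4
Step 3: Attach original signs; sum ranks with positive sign and with negative sign.
W+ = 1 + 4 = 5
W- = 5.5 + 5.5 + 2 + 3 = 16
(Check: W+ + W- = 21 should equal n(n+1)/2 = 21.)
Step 4: Test statistic W = min(W+, W-) = 5.
Step 5: Ties in |d|, so use the tie-corrected normal approximation.
        E[W] = n(n+1)/4 = 6*7/4 = 10.5.
        Tie groups: |d|=7 (t=2); sum(t^3 - t) = 6.
        Var[W] = n(n+1)(2n+1)/24 - sum(t^3-t)/48 = 546/24 - 6/48 = 22.625.
        z = (W - E[W]) / sqrt(Var[W]) = (5 - 10.5) / 4.7566 = -1.1563.
        Two-sided p = 2*Phi(z) = 0.247561.
Step 6: alpha = 0.1. fail to reject H0.

W+ = 5, W- = 16, W = min = 5, p = 0.247561, fail to reject H0.


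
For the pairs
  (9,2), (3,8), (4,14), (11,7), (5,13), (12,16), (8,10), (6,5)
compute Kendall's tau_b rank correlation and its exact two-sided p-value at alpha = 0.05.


Step 1: Enumerate the 28 unordered pairs (i,j) with i<j and classify each by sign(x_j-x_i) * sign(y_j-y_i).
  (1,2):dx=-6,dy=+6->D; (1,3):dx=-5,dy=+12->D; (1,4):dx=+2,dy=+5->C; (1,5):dx=-4,dy=+11->D
  (1,6):dx=+3,dy=+14->C; (1,7):dx=-1,dy=+8->D; (1,8):dx=-3,dy=+3->D; (2,3):dx=+1,dy=+6->C
  (2,4):dx=+8,dy=-1->D; (2,5):dx=+2,dy=+5->C; (2,6):dx=+9,dy=+8->C; (2,7):dx=+5,dy=+2->C
  (2,8):dx=+3,dy=-3->D; (3,4):dx=+7,dy=-7->D; (3,5):dx=+1,dy=-1->D; (3,6):dx=+8,dy=+2->C
  (3,7):dx=+4,dy=-4->D; (3,8):dx=+2,dy=-9->D; (4,5):dx=-6,dy=+6->D; (4,6):dx=+1,dy=+9->C
  (4,7):dx=-3,dy=+3->D; (4,8):dx=-5,dy=-2->C; (5,6):dx=+7,dy=+3->C; (5,7):dx=+3,dy=-3->D
  (5,8):dx=+1,dy=-8->D; (6,7):dx=-4,dy=-6->C; (6,8):dx=-6,dy=-11->C; (7,8):dx=-2,dy=-5->C
Step 2: C = 13, D = 15, total pairs = 28.
Step 3: tau = (C - D)/(n(n-1)/2) = (13 - 15)/28 = -0.071429.
Step 4: Exact two-sided p-value (enumerate n! = 40320 permutations of y under H0): p = 0.904861.
Step 5: alpha = 0.05. fail to reject H0.

tau_b = -0.0714 (C=13, D=15), p = 0.904861, fail to reject H0.


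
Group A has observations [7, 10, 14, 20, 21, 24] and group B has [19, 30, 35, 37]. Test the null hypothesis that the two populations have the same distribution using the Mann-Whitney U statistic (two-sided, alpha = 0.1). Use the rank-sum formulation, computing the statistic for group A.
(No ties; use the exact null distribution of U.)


Step 1: Combine and sort all 10 observations; assign midranks.
sorted (value, group): (7,X), (10,X), (14,X), (19,Y), (20,X), (21,X), (24,X), (30,Y), (35,Y), (37,Y)
ranks: 7->1, 10->2, 14->3, 19->4, 20->5, 21->6, 24->7, 30->8, 35->9, 37->10
Step 2: Rank sum for X: R1 = 1 + 2 + 3 + 5 + 6 + 7 = 24.
Step 3: U_X = R1 - n1(n1+1)/2 = 24 - 6*7/2 = 24 - 21 = 3.
       U_Y = n1*n2 - U_X = 24 - 3 = 21.
Step 4: No ties, so the exact null distribution of U (based on enumerating the C(10,6) = 210 equally likely rank assignments) gives the two-sided p-value.
Step 5: p-value = 0.066667; compare to alpha = 0.1. reject H0.

U_X = 3, p = 0.066667, reject H0 at alpha = 0.1.


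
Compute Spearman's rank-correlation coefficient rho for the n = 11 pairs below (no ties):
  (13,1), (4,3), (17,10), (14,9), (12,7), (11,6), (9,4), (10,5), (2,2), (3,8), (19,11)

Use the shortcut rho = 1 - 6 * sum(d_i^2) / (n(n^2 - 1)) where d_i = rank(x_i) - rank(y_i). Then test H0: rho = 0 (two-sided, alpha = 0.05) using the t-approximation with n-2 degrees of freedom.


Step 1: Rank x and y separately (midranks; no ties here).
rank(x): 13->8, 4->3, 17->10, 14->9, 12->7, 11->6, 9->4, 10->5, 2->1, 3->2, 19->11
rank(y): 1->1, 3->3, 10->10, 9->9, 7->7, 6->6, 4->4, 5->5, 2->2, 8->8, 11->11
Step 2: d_i = R_x(i) - R_y(i); compute d_i^2.
  (8-1)^2=49, (3-3)^2=0, (10-10)^2=0, (9-9)^2=0, (7-7)^2=0, (6-6)^2=0, (4-4)^2=0, (5-5)^2=0, (1-2)^2=1, (2-8)^2=36, (11-11)^2=0
sum(d^2) = 86.
Step 3: rho = 1 - 6*86 / (11*(11^2 - 1)) = 1 - 516/1320 = 0.609091.
Step 4: Under H0, t = rho * sqrt((n-2)/(1-rho^2)) = 2.3040 ~ t(9).
Step 5: Two-sided p-value from the t-distribution with 9 df = 0.046696.
Step 6: alpha = 0.05. reject H0.

rho = 0.6091, p = 0.046696, reject H0 at alpha = 0.05.


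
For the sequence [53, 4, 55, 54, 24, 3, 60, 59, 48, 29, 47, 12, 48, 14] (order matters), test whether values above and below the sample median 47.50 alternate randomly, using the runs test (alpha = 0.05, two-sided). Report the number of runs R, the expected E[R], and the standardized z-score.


Step 1: Compute median = 47.50; label A = above, B = below.
Labels in order: ABAABBAAABBBAB  (n_A = 7, n_B = 7)
Step 2: Count runs R = 8.
Step 3: Under H0 (random ordering), E[R] = 2*n_A*n_B/(n_A+n_B) + 1 = 2*7*7/14 + 1 = 8.0000.
        Var[R] = 2*n_A*n_B*(2*n_A*n_B - n_A - n_B) / ((n_A+n_B)^2 * (n_A+n_B-1)) = 8232/2548 = 3.2308.
        SD[R] = 1.7974.
Step 4: R = E[R], so z = 0 with no continuity correction.
Step 5: Two-sided p-value via normal approximation = 2*(1 - Phi(|z|)) = 1.000000.
Step 6: alpha = 0.05. fail to reject H0.

R = 8, z = 0.0000, p = 1.000000, fail to reject H0.


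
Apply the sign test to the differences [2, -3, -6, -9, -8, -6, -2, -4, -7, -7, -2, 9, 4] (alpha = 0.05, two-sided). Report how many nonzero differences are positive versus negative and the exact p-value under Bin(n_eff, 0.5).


Step 1: Discard zero differences. Original n = 13; n_eff = number of nonzero differences = 13.
Nonzero differences (with sign): +2, -3, -6, -9, -8, -6, -2, -4, -7, -7, -2, +9, +4
Step 2: Count signs: positive = 3, negative = 10.
Step 3: Under H0: P(positive) = 0.5, so the number of positives S ~ Bin(13, 0.5).
Step 4: Two-sided exact p-value = sum of Bin(13,0.5) probabilities at or below the observed probability = 0.092285.
Step 5: alpha = 0.05. fail to reject H0.

n_eff = 13, pos = 3, neg = 10, p = 0.092285, fail to reject H0.


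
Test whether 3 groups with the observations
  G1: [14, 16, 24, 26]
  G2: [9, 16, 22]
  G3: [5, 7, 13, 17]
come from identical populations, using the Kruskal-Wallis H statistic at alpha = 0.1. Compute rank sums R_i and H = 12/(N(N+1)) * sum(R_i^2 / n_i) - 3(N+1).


Step 1: Combine all N = 11 observations and assign midranks.
sorted (value, group, rank): (5,G3,1), (7,G3,2), (9,G2,3), (13,G3,4), (14,G1,5), (16,G1,6.5), (16,G2,6.5), (17,G3,8), (22,G2,9), (24,G1,10), (26,G1,11)
Step 2: Sum ranks within each group.
R_1 = 32.5 (n_1 = 4)
R_2 = 18.5 (n_2 = 3)
R_3 = 15 (n_3 = 4)
Step 3: H = 12/(N(N+1)) * sum(R_i^2/n_i) - 3(N+1)
     = 12/(11*12) * (32.5^2/4 + 18.5^2/3 + 15^2/4) - 3*12
     = 0.090909 * 434.396 - 36
     = 3.490530.
Step 4: Ties present; correction factor C = 1 - 6/(11^3 - 11) = 0.995455. Corrected H = 3.490530 / 0.995455 = 3.506469.
Step 5: Under H0, H ~ chi^2(2); p-value = 0.173213.
Step 6: alpha = 0.1. fail to reject H0.

H = 3.5065, df = 2, p = 0.173213, fail to reject H0.


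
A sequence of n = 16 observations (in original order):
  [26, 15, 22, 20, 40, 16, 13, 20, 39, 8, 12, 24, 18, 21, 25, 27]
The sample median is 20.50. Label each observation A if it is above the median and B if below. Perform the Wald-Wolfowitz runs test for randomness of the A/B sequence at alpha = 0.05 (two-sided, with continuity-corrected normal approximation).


Step 1: Compute median = 20.50; label A = above, B = below.
Labels in order: ABABABBBABBABAAA  (n_A = 8, n_B = 8)
Step 2: Count runs R = 11.
Step 3: Under H0 (random ordering), E[R] = 2*n_A*n_B/(n_A+n_B) + 1 = 2*8*8/16 + 1 = 9.0000.
        Var[R] = 2*n_A*n_B*(2*n_A*n_B - n_A - n_B) / ((n_A+n_B)^2 * (n_A+n_B-1)) = 14336/3840 = 3.7333.
        SD[R] = 1.9322.
Step 4: Continuity-corrected z = (R - 0.5 - E[R]) / SD[R] = (11 - 0.5 - 9.0000) / 1.9322 = 0.7763.
Step 5: Two-sided p-value via normal approximation = 2*(1 - Phi(|z|)) = 0.437558.
Step 6: alpha = 0.05. fail to reject H0.

R = 11, z = 0.7763, p = 0.437558, fail to reject H0.


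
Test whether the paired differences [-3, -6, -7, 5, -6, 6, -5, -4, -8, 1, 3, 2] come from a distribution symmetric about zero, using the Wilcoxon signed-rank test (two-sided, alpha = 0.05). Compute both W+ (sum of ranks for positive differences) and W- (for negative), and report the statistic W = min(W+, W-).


Step 1: Drop any zero differences (none here) and take |d_i|.
|d| = [3, 6, 7, 5, 6, 6, 5, 4, 8, 1, 3, 2]
Step 2: Midrank |d_i| (ties get averaged ranks).
ranks: |3|->3.5, |6|->9, |7|->11, |5|->6.5, |6|->9, |6|->9, |5|->6.5, |4|->5, |8|->12, |1|->1, |3|->3.5, |2|->2
Step 3: Attach original signs; sum ranks with positive sign and with negative sign.
W+ = 6.5 + 9 + 1 + 3.5 + 2 = 22
W- = 3.5 + 9 + 11 + 9 + 6.5 + 5 + 12 = 56
(Check: W+ + W- = 78 should equal n(n+1)/2 = 78.)
Step 4: Test statistic W = min(W+, W-) = 22.
Step 5: Ties in |d|, so use the tie-corrected normal approximation.
        E[W] = n(n+1)/4 = 12*13/4 = 39.
        Tie groups: |d|=3 (t=2), |d|=5 (t=2), |d|=6 (t=3); sum(t^3 - t) = 36.
        Var[W] = n(n+1)(2n+1)/24 - sum(t^3-t)/48 = 3900/24 - 36/48 = 161.75.
        z = (W - E[W]) / sqrt(Var[W]) = (22 - 39) / 12.7181 = -1.3367.
        Two-sided p = 2*Phi(z) = 0.181328.
Step 6: alpha = 0.05. fail to reject H0.

W+ = 22, W- = 56, W = min = 22, p = 0.181328, fail to reject H0.


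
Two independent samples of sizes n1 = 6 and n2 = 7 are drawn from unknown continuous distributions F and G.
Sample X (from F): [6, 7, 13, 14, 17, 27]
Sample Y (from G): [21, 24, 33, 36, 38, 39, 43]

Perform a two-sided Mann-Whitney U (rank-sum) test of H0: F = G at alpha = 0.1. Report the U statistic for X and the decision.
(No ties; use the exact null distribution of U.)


Step 1: Combine and sort all 13 observations; assign midranks.
sorted (value, group): (6,X), (7,X), (13,X), (14,X), (17,X), (21,Y), (24,Y), (27,X), (33,Y), (36,Y), (38,Y), (39,Y), (43,Y)
ranks: 6->1, 7->2, 13->3, 14->4, 17->5, 21->6, 24->7, 27->8, 33->9, 36->10, 38->11, 39->12, 43->13
Step 2: Rank sum for X: R1 = 1 + 2 + 3 + 4 + 5 + 8 = 23.
Step 3: U_X = R1 - n1(n1+1)/2 = 23 - 6*7/2 = 23 - 21 = 2.
       U_Y = n1*n2 - U_X = 42 - 2 = 40.
Step 4: No ties, so the exact null distribution of U (based on enumerating the C(13,6) = 1716 equally likely rank assignments) gives the two-sided p-value.
Step 5: p-value = 0.004662; compare to alpha = 0.1. reject H0.

U_X = 2, p = 0.004662, reject H0 at alpha = 0.1.


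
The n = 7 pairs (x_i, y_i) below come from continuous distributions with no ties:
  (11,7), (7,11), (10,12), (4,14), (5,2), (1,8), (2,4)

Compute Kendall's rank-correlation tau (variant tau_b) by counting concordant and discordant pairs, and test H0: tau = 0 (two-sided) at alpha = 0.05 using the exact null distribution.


Step 1: Enumerate the 21 unordered pairs (i,j) with i<j and classify each by sign(x_j-x_i) * sign(y_j-y_i).
  (1,2):dx=-4,dy=+4->D; (1,3):dx=-1,dy=+5->D; (1,4):dx=-7,dy=+7->D; (1,5):dx=-6,dy=-5->C
  (1,6):dx=-10,dy=+1->D; (1,7):dx=-9,dy=-3->C; (2,3):dx=+3,dy=+1->C; (2,4):dx=-3,dy=+3->D
  (2,5):dx=-2,dy=-9->C; (2,6):dx=-6,dy=-3->C; (2,7):dx=-5,dy=-7->C; (3,4):dx=-6,dy=+2->D
  (3,5):dx=-5,dy=-10->C; (3,6):dx=-9,dy=-4->C; (3,7):dx=-8,dy=-8->C; (4,5):dx=+1,dy=-12->D
  (4,6):dx=-3,dy=-6->C; (4,7):dx=-2,dy=-10->C; (5,6):dx=-4,dy=+6->D; (5,7):dx=-3,dy=+2->D
  (6,7):dx=+1,dy=-4->D
Step 2: C = 11, D = 10, total pairs = 21.
Step 3: tau = (C - D)/(n(n-1)/2) = (11 - 10)/21 = 0.047619.
Step 4: Exact two-sided p-value (enumerate n! = 5040 permutations of y under H0): p = 1.000000.
Step 5: alpha = 0.05. fail to reject H0.

tau_b = 0.0476 (C=11, D=10), p = 1.000000, fail to reject H0.


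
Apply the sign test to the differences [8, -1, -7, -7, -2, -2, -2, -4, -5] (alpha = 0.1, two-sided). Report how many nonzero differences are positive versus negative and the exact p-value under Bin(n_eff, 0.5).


Step 1: Discard zero differences. Original n = 9; n_eff = number of nonzero differences = 9.
Nonzero differences (with sign): +8, -1, -7, -7, -2, -2, -2, -4, -5
Step 2: Count signs: positive = 1, negative = 8.
Step 3: Under H0: P(positive) = 0.5, so the number of positives S ~ Bin(9, 0.5).
Step 4: Two-sided exact p-value = sum of Bin(9,0.5) probabilities at or below the observed probability = 0.039062.
Step 5: alpha = 0.1. reject H0.

n_eff = 9, pos = 1, neg = 8, p = 0.039062, reject H0.


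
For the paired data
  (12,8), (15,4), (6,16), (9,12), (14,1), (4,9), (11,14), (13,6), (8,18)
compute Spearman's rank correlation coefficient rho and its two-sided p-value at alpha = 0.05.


Step 1: Rank x and y separately (midranks; no ties here).
rank(x): 12->6, 15->9, 6->2, 9->4, 14->8, 4->1, 11->5, 13->7, 8->3
rank(y): 8->4, 4->2, 16->8, 12->6, 1->1, 9->5, 14->7, 6->3, 18->9
Step 2: d_i = R_x(i) - R_y(i); compute d_i^2.
  (6-4)^2=4, (9-2)^2=49, (2-8)^2=36, (4-6)^2=4, (8-1)^2=49, (1-5)^2=16, (5-7)^2=4, (7-3)^2=16, (3-9)^2=36
sum(d^2) = 214.
Step 3: rho = 1 - 6*214 / (9*(9^2 - 1)) = 1 - 1284/720 = -0.783333.
Step 4: Under H0, t = rho * sqrt((n-2)/(1-rho^2)) = -3.3341 ~ t(7).
Step 5: Two-sided p-value from the t-distribution with 7 df = 0.012520.
Step 6: alpha = 0.05. reject H0.

rho = -0.7833, p = 0.012520, reject H0 at alpha = 0.05.


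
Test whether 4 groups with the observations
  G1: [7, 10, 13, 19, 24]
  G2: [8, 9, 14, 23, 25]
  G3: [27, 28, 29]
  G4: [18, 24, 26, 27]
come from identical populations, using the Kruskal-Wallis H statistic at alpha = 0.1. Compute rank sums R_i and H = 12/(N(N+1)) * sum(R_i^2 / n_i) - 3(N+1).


Step 1: Combine all N = 17 observations and assign midranks.
sorted (value, group, rank): (7,G1,1), (8,G2,2), (9,G2,3), (10,G1,4), (13,G1,5), (14,G2,6), (18,G4,7), (19,G1,8), (23,G2,9), (24,G1,10.5), (24,G4,10.5), (25,G2,12), (26,G4,13), (27,G3,14.5), (27,G4,14.5), (28,G3,16), (29,G3,17)
Step 2: Sum ranks within each group.
R_1 = 28.5 (n_1 = 5)
R_2 = 32 (n_2 = 5)
R_3 = 47.5 (n_3 = 3)
R_4 = 45 (n_4 = 4)
Step 3: H = 12/(N(N+1)) * sum(R_i^2/n_i) - 3(N+1)
     = 12/(17*18) * (28.5^2/5 + 32^2/5 + 47.5^2/3 + 45^2/4) - 3*18
     = 0.039216 * 1625.58 - 54
     = 9.748366.
Step 4: Ties present; correction factor C = 1 - 12/(17^3 - 17) = 0.997549. Corrected H = 9.748366 / 0.997549 = 9.772318.
Step 5: Under H0, H ~ chi^2(3); p-value = 0.020604.
Step 6: alpha = 0.1. reject H0.

H = 9.7723, df = 3, p = 0.020604, reject H0.


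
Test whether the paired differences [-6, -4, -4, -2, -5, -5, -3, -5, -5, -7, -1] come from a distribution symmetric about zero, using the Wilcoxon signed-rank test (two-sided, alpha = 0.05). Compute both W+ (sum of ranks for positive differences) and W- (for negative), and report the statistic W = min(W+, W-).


Step 1: Drop any zero differences (none here) and take |d_i|.
|d| = [6, 4, 4, 2, 5, 5, 3, 5, 5, 7, 1]
Step 2: Midrank |d_i| (ties get averaged ranks).
ranks: |6|->10, |4|->4.5, |4|->4.5, |2|->2, |5|->7.5, |5|->7.5, |3|->3, |5|->7.5, |5|->7.5, |7|->11, |1|->1
Step 3: Attach original signs; sum ranks with positive sign and with negative sign.
W+ = 0 = 0
W- = 10 + 4.5 + 4.5 + 2 + 7.5 + 7.5 + 3 + 7.5 + 7.5 + 11 + 1 = 66
(Check: W+ + W- = 66 should equal n(n+1)/2 = 66.)
Step 4: Test statistic W = min(W+, W-) = 0.
Step 5: Ties in |d|, so use the tie-corrected normal approximation.
        E[W] = n(n+1)/4 = 11*12/4 = 33.
        Tie groups: |d|=4 (t=2), |d|=5 (t=4); sum(t^3 - t) = 66.
        Var[W] = n(n+1)(2n+1)/24 - sum(t^3-t)/48 = 3036/24 - 66/48 = 125.125.
        z = (W - E[W]) / sqrt(Var[W]) = (0 - 33) / 11.1859 = -2.9501.
        Two-sided p = 2*Phi(z) = 0.003176.
Step 6: alpha = 0.05. reject H0.

W+ = 0, W- = 66, W = min = 0, p = 0.003176, reject H0.


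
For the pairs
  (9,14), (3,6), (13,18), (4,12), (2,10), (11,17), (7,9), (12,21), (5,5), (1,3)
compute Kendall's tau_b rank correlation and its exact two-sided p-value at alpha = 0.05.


Step 1: Enumerate the 45 unordered pairs (i,j) with i<j and classify each by sign(x_j-x_i) * sign(y_j-y_i).
  (1,2):dx=-6,dy=-8->C; (1,3):dx=+4,dy=+4->C; (1,4):dx=-5,dy=-2->C; (1,5):dx=-7,dy=-4->C
  (1,6):dx=+2,dy=+3->C; (1,7):dx=-2,dy=-5->C; (1,8):dx=+3,dy=+7->C; (1,9):dx=-4,dy=-9->C
  (1,10):dx=-8,dy=-11->C; (2,3):dx=+10,dy=+12->C; (2,4):dx=+1,dy=+6->C; (2,5):dx=-1,dy=+4->D
  (2,6):dx=+8,dy=+11->C; (2,7):dx=+4,dy=+3->C; (2,8):dx=+9,dy=+15->C; (2,9):dx=+2,dy=-1->D
  (2,10):dx=-2,dy=-3->C; (3,4):dx=-9,dy=-6->C; (3,5):dx=-11,dy=-8->C; (3,6):dx=-2,dy=-1->C
  (3,7):dx=-6,dy=-9->C; (3,8):dx=-1,dy=+3->D; (3,9):dx=-8,dy=-13->C; (3,10):dx=-12,dy=-15->C
  (4,5):dx=-2,dy=-2->C; (4,6):dx=+7,dy=+5->C; (4,7):dx=+3,dy=-3->D; (4,8):dx=+8,dy=+9->C
  (4,9):dx=+1,dy=-7->D; (4,10):dx=-3,dy=-9->C; (5,6):dx=+9,dy=+7->C; (5,7):dx=+5,dy=-1->D
  (5,8):dx=+10,dy=+11->C; (5,9):dx=+3,dy=-5->D; (5,10):dx=-1,dy=-7->C; (6,7):dx=-4,dy=-8->C
  (6,8):dx=+1,dy=+4->C; (6,9):dx=-6,dy=-12->C; (6,10):dx=-10,dy=-14->C; (7,8):dx=+5,dy=+12->C
  (7,9):dx=-2,dy=-4->C; (7,10):dx=-6,dy=-6->C; (8,9):dx=-7,dy=-16->C; (8,10):dx=-11,dy=-18->C
  (9,10):dx=-4,dy=-2->C
Step 2: C = 38, D = 7, total pairs = 45.
Step 3: tau = (C - D)/(n(n-1)/2) = (38 - 7)/45 = 0.688889.
Step 4: Exact two-sided p-value (enumerate n! = 3628800 permutations of y under H0): p = 0.004687.
Step 5: alpha = 0.05. reject H0.

tau_b = 0.6889 (C=38, D=7), p = 0.004687, reject H0.


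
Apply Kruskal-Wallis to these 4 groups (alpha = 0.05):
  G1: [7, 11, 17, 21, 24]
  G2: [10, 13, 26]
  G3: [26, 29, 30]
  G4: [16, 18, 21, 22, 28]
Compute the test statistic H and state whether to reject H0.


Step 1: Combine all N = 16 observations and assign midranks.
sorted (value, group, rank): (7,G1,1), (10,G2,2), (11,G1,3), (13,G2,4), (16,G4,5), (17,G1,6), (18,G4,7), (21,G1,8.5), (21,G4,8.5), (22,G4,10), (24,G1,11), (26,G2,12.5), (26,G3,12.5), (28,G4,14), (29,G3,15), (30,G3,16)
Step 2: Sum ranks within each group.
R_1 = 29.5 (n_1 = 5)
R_2 = 18.5 (n_2 = 3)
R_3 = 43.5 (n_3 = 3)
R_4 = 44.5 (n_4 = 5)
Step 3: H = 12/(N(N+1)) * sum(R_i^2/n_i) - 3(N+1)
     = 12/(16*17) * (29.5^2/5 + 18.5^2/3 + 43.5^2/3 + 44.5^2/5) - 3*17
     = 0.044118 * 1314.93 - 51
     = 7.011765.
Step 4: Ties present; correction factor C = 1 - 12/(16^3 - 16) = 0.997059. Corrected H = 7.011765 / 0.997059 = 7.032448.
Step 5: Under H0, H ~ chi^2(3); p-value = 0.070871.
Step 6: alpha = 0.05. fail to reject H0.

H = 7.0324, df = 3, p = 0.070871, fail to reject H0.


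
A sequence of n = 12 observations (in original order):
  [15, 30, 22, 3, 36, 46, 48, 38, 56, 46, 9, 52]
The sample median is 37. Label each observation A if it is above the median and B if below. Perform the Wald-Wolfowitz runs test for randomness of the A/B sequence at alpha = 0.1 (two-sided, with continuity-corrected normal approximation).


Step 1: Compute median = 37; label A = above, B = below.
Labels in order: BBBBBAAAAABA  (n_A = 6, n_B = 6)
Step 2: Count runs R = 4.
Step 3: Under H0 (random ordering), E[R] = 2*n_A*n_B/(n_A+n_B) + 1 = 2*6*6/12 + 1 = 7.0000.
        Var[R] = 2*n_A*n_B*(2*n_A*n_B - n_A - n_B) / ((n_A+n_B)^2 * (n_A+n_B-1)) = 4320/1584 = 2.7273.
        SD[R] = 1.6514.
Step 4: Continuity-corrected z = (R + 0.5 - E[R]) / SD[R] = (4 + 0.5 - 7.0000) / 1.6514 = -1.5138.
Step 5: Two-sided p-value via normal approximation = 2*(1 - Phi(|z|)) = 0.130070.
Step 6: alpha = 0.1. fail to reject H0.

R = 4, z = -1.5138, p = 0.130070, fail to reject H0.


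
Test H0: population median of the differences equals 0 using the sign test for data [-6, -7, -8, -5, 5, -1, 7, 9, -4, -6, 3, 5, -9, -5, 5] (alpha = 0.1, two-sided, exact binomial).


Step 1: Discard zero differences. Original n = 15; n_eff = number of nonzero differences = 15.
Nonzero differences (with sign): -6, -7, -8, -5, +5, -1, +7, +9, -4, -6, +3, +5, -9, -5, +5
Step 2: Count signs: positive = 6, negative = 9.
Step 3: Under H0: P(positive) = 0.5, so the number of positives S ~ Bin(15, 0.5).
Step 4: Two-sided exact p-value = sum of Bin(15,0.5) probabilities at or below the observed probability = 0.607239.
Step 5: alpha = 0.1. fail to reject H0.

n_eff = 15, pos = 6, neg = 9, p = 0.607239, fail to reject H0.


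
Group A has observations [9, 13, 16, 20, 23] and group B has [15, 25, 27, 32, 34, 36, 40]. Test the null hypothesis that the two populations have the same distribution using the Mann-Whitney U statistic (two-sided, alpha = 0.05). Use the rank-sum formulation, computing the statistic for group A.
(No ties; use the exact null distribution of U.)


Step 1: Combine and sort all 12 observations; assign midranks.
sorted (value, group): (9,X), (13,X), (15,Y), (16,X), (20,X), (23,X), (25,Y), (27,Y), (32,Y), (34,Y), (36,Y), (40,Y)
ranks: 9->1, 13->2, 15->3, 16->4, 20->5, 23->6, 25->7, 27->8, 32->9, 34->10, 36->11, 40->12
Step 2: Rank sum for X: R1 = 1 + 2 + 4 + 5 + 6 = 18.
Step 3: U_X = R1 - n1(n1+1)/2 = 18 - 5*6/2 = 18 - 15 = 3.
       U_Y = n1*n2 - U_X = 35 - 3 = 32.
Step 4: No ties, so the exact null distribution of U (based on enumerating the C(12,5) = 792 equally likely rank assignments) gives the two-sided p-value.
Step 5: p-value = 0.017677; compare to alpha = 0.05. reject H0.

U_X = 3, p = 0.017677, reject H0 at alpha = 0.05.


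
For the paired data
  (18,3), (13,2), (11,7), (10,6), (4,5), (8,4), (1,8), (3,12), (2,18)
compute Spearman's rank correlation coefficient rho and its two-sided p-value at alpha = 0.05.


Step 1: Rank x and y separately (midranks; no ties here).
rank(x): 18->9, 13->8, 11->7, 10->6, 4->4, 8->5, 1->1, 3->3, 2->2
rank(y): 3->2, 2->1, 7->6, 6->5, 5->4, 4->3, 8->7, 12->8, 18->9
Step 2: d_i = R_x(i) - R_y(i); compute d_i^2.
  (9-2)^2=49, (8-1)^2=49, (7-6)^2=1, (6-5)^2=1, (4-4)^2=0, (5-3)^2=4, (1-7)^2=36, (3-8)^2=25, (2-9)^2=49
sum(d^2) = 214.
Step 3: rho = 1 - 6*214 / (9*(9^2 - 1)) = 1 - 1284/720 = -0.783333.
Step 4: Under H0, t = rho * sqrt((n-2)/(1-rho^2)) = -3.3341 ~ t(7).
Step 5: Two-sided p-value from the t-distribution with 7 df = 0.012520.
Step 6: alpha = 0.05. reject H0.

rho = -0.7833, p = 0.012520, reject H0 at alpha = 0.05.


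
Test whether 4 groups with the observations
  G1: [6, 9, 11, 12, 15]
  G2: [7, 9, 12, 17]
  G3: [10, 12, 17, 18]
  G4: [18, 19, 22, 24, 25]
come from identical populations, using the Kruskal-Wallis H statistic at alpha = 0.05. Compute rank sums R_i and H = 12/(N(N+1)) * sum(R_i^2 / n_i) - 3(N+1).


Step 1: Combine all N = 18 observations and assign midranks.
sorted (value, group, rank): (6,G1,1), (7,G2,2), (9,G1,3.5), (9,G2,3.5), (10,G3,5), (11,G1,6), (12,G1,8), (12,G2,8), (12,G3,8), (15,G1,10), (17,G2,11.5), (17,G3,11.5), (18,G3,13.5), (18,G4,13.5), (19,G4,15), (22,G4,16), (24,G4,17), (25,G4,18)
Step 2: Sum ranks within each group.
R_1 = 28.5 (n_1 = 5)
R_2 = 25 (n_2 = 4)
R_3 = 38 (n_3 = 4)
R_4 = 79.5 (n_4 = 5)
Step 3: H = 12/(N(N+1)) * sum(R_i^2/n_i) - 3(N+1)
     = 12/(18*19) * (28.5^2/5 + 25^2/4 + 38^2/4 + 79.5^2/5) - 3*19
     = 0.035088 * 1943.75 - 57
     = 11.201754.
Step 4: Ties present; correction factor C = 1 - 42/(18^3 - 18) = 0.992776. Corrected H = 11.201754 / 0.992776 = 11.283264.
Step 5: Under H0, H ~ chi^2(3); p-value = 0.010289.
Step 6: alpha = 0.05. reject H0.

H = 11.2833, df = 3, p = 0.010289, reject H0.


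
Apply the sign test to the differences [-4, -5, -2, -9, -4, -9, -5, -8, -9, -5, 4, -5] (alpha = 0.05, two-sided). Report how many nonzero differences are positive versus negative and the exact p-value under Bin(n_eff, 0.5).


Step 1: Discard zero differences. Original n = 12; n_eff = number of nonzero differences = 12.
Nonzero differences (with sign): -4, -5, -2, -9, -4, -9, -5, -8, -9, -5, +4, -5
Step 2: Count signs: positive = 1, negative = 11.
Step 3: Under H0: P(positive) = 0.5, so the number of positives S ~ Bin(12, 0.5).
Step 4: Two-sided exact p-value = sum of Bin(12,0.5) probabilities at or below the observed probability = 0.006348.
Step 5: alpha = 0.05. reject H0.

n_eff = 12, pos = 1, neg = 11, p = 0.006348, reject H0.


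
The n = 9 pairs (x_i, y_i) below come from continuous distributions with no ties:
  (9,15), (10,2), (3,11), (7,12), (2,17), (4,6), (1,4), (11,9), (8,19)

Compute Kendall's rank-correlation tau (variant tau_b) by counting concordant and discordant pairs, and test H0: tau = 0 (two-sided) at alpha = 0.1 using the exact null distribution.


Step 1: Enumerate the 36 unordered pairs (i,j) with i<j and classify each by sign(x_j-x_i) * sign(y_j-y_i).
  (1,2):dx=+1,dy=-13->D; (1,3):dx=-6,dy=-4->C; (1,4):dx=-2,dy=-3->C; (1,5):dx=-7,dy=+2->D
  (1,6):dx=-5,dy=-9->C; (1,7):dx=-8,dy=-11->C; (1,8):dx=+2,dy=-6->D; (1,9):dx=-1,dy=+4->D
  (2,3):dx=-7,dy=+9->D; (2,4):dx=-3,dy=+10->D; (2,5):dx=-8,dy=+15->D; (2,6):dx=-6,dy=+4->D
  (2,7):dx=-9,dy=+2->D; (2,8):dx=+1,dy=+7->C; (2,9):dx=-2,dy=+17->D; (3,4):dx=+4,dy=+1->C
  (3,5):dx=-1,dy=+6->D; (3,6):dx=+1,dy=-5->D; (3,7):dx=-2,dy=-7->C; (3,8):dx=+8,dy=-2->D
  (3,9):dx=+5,dy=+8->C; (4,5):dx=-5,dy=+5->D; (4,6):dx=-3,dy=-6->C; (4,7):dx=-6,dy=-8->C
  (4,8):dx=+4,dy=-3->D; (4,9):dx=+1,dy=+7->C; (5,6):dx=+2,dy=-11->D; (5,7):dx=-1,dy=-13->C
  (5,8):dx=+9,dy=-8->D; (5,9):dx=+6,dy=+2->C; (6,7):dx=-3,dy=-2->C; (6,8):dx=+7,dy=+3->C
  (6,9):dx=+4,dy=+13->C; (7,8):dx=+10,dy=+5->C; (7,9):dx=+7,dy=+15->C; (8,9):dx=-3,dy=+10->D
Step 2: C = 18, D = 18, total pairs = 36.
Step 3: tau = (C - D)/(n(n-1)/2) = (18 - 18)/36 = 0.000000.
Step 4: Exact two-sided p-value (enumerate n! = 362880 permutations of y under H0): p = 1.000000.
Step 5: alpha = 0.1. fail to reject H0.

tau_b = 0.0000 (C=18, D=18), p = 1.000000, fail to reject H0.


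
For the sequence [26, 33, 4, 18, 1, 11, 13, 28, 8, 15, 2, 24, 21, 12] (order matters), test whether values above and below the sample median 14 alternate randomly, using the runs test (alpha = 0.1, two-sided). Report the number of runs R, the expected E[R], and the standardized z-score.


Step 1: Compute median = 14; label A = above, B = below.
Labels in order: AABABBBABABAAB  (n_A = 7, n_B = 7)
Step 2: Count runs R = 10.
Step 3: Under H0 (random ordering), E[R] = 2*n_A*n_B/(n_A+n_B) + 1 = 2*7*7/14 + 1 = 8.0000.
        Var[R] = 2*n_A*n_B*(2*n_A*n_B - n_A - n_B) / ((n_A+n_B)^2 * (n_A+n_B-1)) = 8232/2548 = 3.2308.
        SD[R] = 1.7974.
Step 4: Continuity-corrected z = (R - 0.5 - E[R]) / SD[R] = (10 - 0.5 - 8.0000) / 1.7974 = 0.8345.
Step 5: Two-sided p-value via normal approximation = 2*(1 - Phi(|z|)) = 0.403986.
Step 6: alpha = 0.1. fail to reject H0.

R = 10, z = 0.8345, p = 0.403986, fail to reject H0.


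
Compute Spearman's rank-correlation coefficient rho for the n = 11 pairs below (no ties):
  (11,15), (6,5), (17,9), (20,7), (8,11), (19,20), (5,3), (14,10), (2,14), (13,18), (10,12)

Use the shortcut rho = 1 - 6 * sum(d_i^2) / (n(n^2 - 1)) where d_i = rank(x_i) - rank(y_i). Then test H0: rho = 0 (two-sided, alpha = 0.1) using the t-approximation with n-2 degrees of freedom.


Step 1: Rank x and y separately (midranks; no ties here).
rank(x): 11->6, 6->3, 17->9, 20->11, 8->4, 19->10, 5->2, 14->8, 2->1, 13->7, 10->5
rank(y): 15->9, 5->2, 9->4, 7->3, 11->6, 20->11, 3->1, 10->5, 14->8, 18->10, 12->7
Step 2: d_i = R_x(i) - R_y(i); compute d_i^2.
  (6-9)^2=9, (3-2)^2=1, (9-4)^2=25, (11-3)^2=64, (4-6)^2=4, (10-11)^2=1, (2-1)^2=1, (8-5)^2=9, (1-8)^2=49, (7-10)^2=9, (5-7)^2=4
sum(d^2) = 176.
Step 3: rho = 1 - 6*176 / (11*(11^2 - 1)) = 1 - 1056/1320 = 0.200000.
Step 4: Under H0, t = rho * sqrt((n-2)/(1-rho^2)) = 0.6124 ~ t(9).
Step 5: Two-sided p-value from the t-distribution with 9 df = 0.555445.
Step 6: alpha = 0.1. fail to reject H0.

rho = 0.2000, p = 0.555445, fail to reject H0 at alpha = 0.1.


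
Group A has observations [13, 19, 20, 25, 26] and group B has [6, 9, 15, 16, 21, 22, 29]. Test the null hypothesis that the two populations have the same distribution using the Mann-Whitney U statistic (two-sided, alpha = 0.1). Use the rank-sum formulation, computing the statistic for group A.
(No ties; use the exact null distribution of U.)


Step 1: Combine and sort all 12 observations; assign midranks.
sorted (value, group): (6,Y), (9,Y), (13,X), (15,Y), (16,Y), (19,X), (20,X), (21,Y), (22,Y), (25,X), (26,X), (29,Y)
ranks: 6->1, 9->2, 13->3, 15->4, 16->5, 19->6, 20->7, 21->8, 22->9, 25->10, 26->11, 29->12
Step 2: Rank sum for X: R1 = 3 + 6 + 7 + 10 + 11 = 37.
Step 3: U_X = R1 - n1(n1+1)/2 = 37 - 5*6/2 = 37 - 15 = 22.
       U_Y = n1*n2 - U_X = 35 - 22 = 13.
Step 4: No ties, so the exact null distribution of U (based on enumerating the C(12,5) = 792 equally likely rank assignments) gives the two-sided p-value.
Step 5: p-value = 0.530303; compare to alpha = 0.1. fail to reject H0.

U_X = 22, p = 0.530303, fail to reject H0 at alpha = 0.1.
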